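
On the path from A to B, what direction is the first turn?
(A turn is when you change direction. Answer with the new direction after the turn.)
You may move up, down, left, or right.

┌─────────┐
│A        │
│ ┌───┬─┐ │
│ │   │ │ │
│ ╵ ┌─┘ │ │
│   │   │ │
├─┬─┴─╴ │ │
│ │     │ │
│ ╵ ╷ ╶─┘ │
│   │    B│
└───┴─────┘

Directions: right, right, right, right, down, down, down, down
First turn direction: down

Solution:

┌─────────┐
│A → → → ↓│
│ ┌───┬─┐ │
│ │   │ │↓│
│ ╵ ┌─┘ │ │
│   │   │↓│
├─┬─┴─╴ │ │
│ │     │↓│
│ ╵ ╷ ╶─┘ │
│   │    B│
└───┴─────┘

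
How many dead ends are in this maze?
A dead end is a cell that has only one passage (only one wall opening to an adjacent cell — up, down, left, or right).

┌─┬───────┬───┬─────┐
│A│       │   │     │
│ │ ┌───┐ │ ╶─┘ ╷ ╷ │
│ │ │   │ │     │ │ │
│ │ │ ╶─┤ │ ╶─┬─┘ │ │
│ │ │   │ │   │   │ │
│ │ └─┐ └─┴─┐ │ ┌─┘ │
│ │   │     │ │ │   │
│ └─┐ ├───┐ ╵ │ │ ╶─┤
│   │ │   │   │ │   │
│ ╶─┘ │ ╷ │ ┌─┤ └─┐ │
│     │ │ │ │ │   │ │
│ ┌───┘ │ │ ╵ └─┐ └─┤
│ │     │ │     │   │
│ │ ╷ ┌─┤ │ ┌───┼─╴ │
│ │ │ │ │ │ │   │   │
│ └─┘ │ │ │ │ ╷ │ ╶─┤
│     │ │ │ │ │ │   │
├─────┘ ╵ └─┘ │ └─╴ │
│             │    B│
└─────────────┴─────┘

Checking each cell for number of passages:

Dead ends found at positions:
  (0, 0)
  (0, 6)
  (1, 3)
  (2, 4)
  (4, 1)
  (5, 6)
  (5, 9)
  (6, 7)
  (7, 1)
  (7, 3)
  (8, 5)
  (9, 0)
Total dead ends: 12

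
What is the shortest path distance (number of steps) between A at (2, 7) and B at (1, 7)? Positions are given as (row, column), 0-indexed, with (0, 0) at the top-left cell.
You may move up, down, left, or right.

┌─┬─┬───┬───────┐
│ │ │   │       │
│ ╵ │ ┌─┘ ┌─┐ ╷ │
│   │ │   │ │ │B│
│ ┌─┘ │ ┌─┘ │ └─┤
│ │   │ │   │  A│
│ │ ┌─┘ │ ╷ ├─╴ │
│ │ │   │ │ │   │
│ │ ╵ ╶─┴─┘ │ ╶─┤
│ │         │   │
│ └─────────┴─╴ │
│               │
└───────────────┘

Finding path from (2, 7) to (1, 7):
Path: (2,7) → (2,6) → (1,6) → (0,6) → (0,7) → (1,7)
Distance: 5 steps

Solution:

┌─┬─┬───┬───────┐
│ │ │   │    ↱ ↓│
│ ╵ │ ┌─┘ ┌─┐ ╷ │
│   │ │   │ │↑│B│
│ ┌─┘ │ ┌─┘ │ └─┤
│ │   │ │   │↑ A│
│ │ ┌─┘ │ ╷ ├─╴ │
│ │ │   │ │ │   │
│ │ ╵ ╶─┴─┘ │ ╶─┤
│ │         │   │
│ └─────────┴─╴ │
│               │
└───────────────┘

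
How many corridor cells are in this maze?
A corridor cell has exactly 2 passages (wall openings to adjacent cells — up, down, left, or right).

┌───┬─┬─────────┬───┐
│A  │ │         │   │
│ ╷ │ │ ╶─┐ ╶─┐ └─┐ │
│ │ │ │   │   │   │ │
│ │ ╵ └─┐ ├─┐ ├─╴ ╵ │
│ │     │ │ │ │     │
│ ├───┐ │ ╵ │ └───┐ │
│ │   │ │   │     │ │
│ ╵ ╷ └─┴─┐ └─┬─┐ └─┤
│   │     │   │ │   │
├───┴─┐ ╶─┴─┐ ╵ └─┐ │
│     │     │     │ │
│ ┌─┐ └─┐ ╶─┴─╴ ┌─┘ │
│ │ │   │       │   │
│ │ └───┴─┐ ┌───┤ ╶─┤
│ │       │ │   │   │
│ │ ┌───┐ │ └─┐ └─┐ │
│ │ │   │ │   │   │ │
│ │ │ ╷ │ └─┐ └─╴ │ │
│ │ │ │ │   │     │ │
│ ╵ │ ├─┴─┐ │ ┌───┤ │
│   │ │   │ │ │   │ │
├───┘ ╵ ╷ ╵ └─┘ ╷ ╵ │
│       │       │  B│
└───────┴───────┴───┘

Counting cells with exactly 2 passages:
Total corridor cells: 91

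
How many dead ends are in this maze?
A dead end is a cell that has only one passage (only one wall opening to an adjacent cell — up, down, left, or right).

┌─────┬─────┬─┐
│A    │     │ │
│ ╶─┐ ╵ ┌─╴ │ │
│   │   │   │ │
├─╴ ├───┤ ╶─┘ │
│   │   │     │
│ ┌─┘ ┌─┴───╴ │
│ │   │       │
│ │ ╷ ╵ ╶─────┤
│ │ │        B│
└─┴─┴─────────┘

Checking each cell for number of passages:

Dead ends found at positions:
  (0, 6)
  (2, 3)
  (4, 0)
  (4, 1)
  (4, 6)
Total dead ends: 5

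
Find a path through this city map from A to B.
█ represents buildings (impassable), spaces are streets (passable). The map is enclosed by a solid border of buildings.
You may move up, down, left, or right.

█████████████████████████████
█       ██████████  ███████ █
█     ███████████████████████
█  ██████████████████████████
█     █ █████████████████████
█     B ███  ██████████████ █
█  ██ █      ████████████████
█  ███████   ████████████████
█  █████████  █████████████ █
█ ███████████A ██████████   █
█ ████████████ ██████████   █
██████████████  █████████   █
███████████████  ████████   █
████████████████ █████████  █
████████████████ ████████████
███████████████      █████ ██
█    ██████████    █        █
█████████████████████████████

Finding the shortest path from A to B:
Movement: cardinal only
Path length: 11 steps
Directions: up → left → up → up → left → left → left → left → left → up → left

Solution:

█████████████████████████████
█       ██████████  ███████ █
█     ███████████████████████
█  ██████████████████████████
█     █ █████████████████████
█     B↰███  ██████████████ █
█  ██ █↑←←←←↰████████████████
█  ███████  ↑████████████████
█  █████████↑↰█████████████ █
█ ███████████A ██████████   █
█ ████████████ ██████████   █
██████████████  █████████   █
███████████████  ████████   █
████████████████ █████████  █
████████████████ ████████████
███████████████      █████ ██
█    ██████████    █        █
█████████████████████████████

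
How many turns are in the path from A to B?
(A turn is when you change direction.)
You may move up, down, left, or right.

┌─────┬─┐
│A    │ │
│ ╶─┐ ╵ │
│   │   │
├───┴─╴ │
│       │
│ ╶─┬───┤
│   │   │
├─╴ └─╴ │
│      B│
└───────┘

Directions: right, right, down, right, down, left, left, left, down, right, down, right, right
Number of turns: 8

Solution:

┌─────┬─┐
│A → ↓│ │
│ ╶─┐ ╵ │
│   │↳ ↓│
├───┴─╴ │
│↓ ← ← ↲│
│ ╶─┬───┤
│↳ ↓│   │
├─╴ └─╴ │
│  ↳ → B│
└───────┘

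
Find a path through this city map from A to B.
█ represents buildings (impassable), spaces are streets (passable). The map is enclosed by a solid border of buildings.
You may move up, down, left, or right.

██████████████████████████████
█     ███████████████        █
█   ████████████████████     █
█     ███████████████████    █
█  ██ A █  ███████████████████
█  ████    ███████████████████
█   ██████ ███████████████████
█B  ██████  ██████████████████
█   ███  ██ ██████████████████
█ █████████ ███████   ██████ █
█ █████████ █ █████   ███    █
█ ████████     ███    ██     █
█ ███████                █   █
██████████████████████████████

Finding the shortest path from A to B:
Movement: cardinal only
Path length: 10 steps
Directions: left → up → left → left → left → down → down → down → down → left

Solution:

██████████████████████████████
█     ███████████████        █
█   ████████████████████     █
█ ↓←←↰███████████████████    █
█ ↓██↑A █  ███████████████████
█ ↓████    ███████████████████
█ ↓ ██████ ███████████████████
█B↲ ██████  ██████████████████
█   ███  ██ ██████████████████
█ █████████ ███████   ██████ █
█ █████████ █ █████   ███    █
█ ████████     ███    ██     █
█ ███████                █   █
██████████████████████████████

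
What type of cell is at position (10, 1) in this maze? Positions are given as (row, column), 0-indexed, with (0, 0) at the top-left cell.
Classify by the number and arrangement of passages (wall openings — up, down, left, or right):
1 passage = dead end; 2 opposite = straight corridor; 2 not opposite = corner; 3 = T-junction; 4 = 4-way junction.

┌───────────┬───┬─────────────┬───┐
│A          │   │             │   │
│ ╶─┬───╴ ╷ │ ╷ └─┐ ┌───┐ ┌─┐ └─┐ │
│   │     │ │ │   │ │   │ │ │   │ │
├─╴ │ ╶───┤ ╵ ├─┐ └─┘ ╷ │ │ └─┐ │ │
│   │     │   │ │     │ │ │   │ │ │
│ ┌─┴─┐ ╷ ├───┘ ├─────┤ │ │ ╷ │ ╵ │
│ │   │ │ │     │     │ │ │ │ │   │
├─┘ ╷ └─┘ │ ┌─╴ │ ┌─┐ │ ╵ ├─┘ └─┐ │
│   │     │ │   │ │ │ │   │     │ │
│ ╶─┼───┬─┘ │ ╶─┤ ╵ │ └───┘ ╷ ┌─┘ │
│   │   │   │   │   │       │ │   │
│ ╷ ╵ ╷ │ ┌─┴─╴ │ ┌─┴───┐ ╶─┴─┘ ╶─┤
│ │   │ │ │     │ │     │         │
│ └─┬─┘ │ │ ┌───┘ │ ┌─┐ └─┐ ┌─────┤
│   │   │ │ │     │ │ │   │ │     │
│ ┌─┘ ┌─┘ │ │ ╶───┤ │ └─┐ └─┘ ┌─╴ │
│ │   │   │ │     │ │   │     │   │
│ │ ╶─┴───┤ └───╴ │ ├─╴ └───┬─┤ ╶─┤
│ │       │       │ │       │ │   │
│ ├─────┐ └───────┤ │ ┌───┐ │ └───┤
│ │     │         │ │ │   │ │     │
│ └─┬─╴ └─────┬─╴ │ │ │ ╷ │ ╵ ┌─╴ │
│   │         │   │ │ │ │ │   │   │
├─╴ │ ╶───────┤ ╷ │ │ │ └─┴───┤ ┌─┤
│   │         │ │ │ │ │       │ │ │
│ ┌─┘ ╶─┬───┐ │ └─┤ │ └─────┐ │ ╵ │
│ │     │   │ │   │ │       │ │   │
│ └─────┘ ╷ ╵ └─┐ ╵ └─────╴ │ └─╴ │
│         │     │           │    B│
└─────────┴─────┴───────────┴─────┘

Checking cell at (10, 1):
Number of passages: 1
Cell type: dead end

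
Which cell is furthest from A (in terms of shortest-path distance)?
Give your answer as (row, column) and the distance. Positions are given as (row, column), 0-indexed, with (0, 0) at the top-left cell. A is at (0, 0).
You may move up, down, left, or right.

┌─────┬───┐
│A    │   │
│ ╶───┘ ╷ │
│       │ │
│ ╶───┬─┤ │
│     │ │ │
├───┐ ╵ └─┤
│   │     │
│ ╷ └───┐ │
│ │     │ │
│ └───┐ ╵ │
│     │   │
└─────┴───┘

Computing BFS distances from A to all cells:
Furthest cell: (5, 2)
Distance: 19 steps

Path from A to the furthest cell:

┌─────┬───┐
│A    │   │
│ ╶───┘ ╷ │
│↓      │ │
│ ╶───┬─┤ │
│↳ → ↓│ │ │
├───┐ ╵ └─┤
│↓ ↰│↳ → ↓│
│ ╷ └───┐ │
│↓│↑ ← ↰│↓│
│ └───┐ ╵ │
│↳ → B│↑ ↲│
└─────┴───┘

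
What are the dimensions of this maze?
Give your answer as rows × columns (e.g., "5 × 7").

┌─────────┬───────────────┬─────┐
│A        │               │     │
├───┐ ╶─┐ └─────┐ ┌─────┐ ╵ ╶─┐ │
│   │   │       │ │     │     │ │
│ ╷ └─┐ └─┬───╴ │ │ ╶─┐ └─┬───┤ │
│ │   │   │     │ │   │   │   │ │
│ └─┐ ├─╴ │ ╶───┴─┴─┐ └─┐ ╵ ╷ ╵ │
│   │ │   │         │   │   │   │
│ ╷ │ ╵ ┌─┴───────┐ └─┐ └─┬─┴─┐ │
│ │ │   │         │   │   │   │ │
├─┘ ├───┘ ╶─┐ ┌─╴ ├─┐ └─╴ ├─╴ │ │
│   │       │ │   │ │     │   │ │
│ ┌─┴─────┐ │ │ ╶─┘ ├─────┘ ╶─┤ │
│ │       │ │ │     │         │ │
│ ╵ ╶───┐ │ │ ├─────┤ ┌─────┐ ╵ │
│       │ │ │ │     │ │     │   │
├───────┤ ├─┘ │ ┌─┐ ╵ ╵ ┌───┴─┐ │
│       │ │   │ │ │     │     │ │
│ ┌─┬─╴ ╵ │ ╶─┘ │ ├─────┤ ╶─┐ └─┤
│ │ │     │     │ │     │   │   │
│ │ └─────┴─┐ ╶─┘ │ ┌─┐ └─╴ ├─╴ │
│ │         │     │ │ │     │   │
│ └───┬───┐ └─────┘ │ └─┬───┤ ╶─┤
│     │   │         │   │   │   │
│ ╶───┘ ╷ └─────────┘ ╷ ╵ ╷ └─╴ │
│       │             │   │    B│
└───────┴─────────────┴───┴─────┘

Counting the maze dimensions:
Rows (vertical): 13
Columns (horizontal): 16
Dimensions: 13 × 16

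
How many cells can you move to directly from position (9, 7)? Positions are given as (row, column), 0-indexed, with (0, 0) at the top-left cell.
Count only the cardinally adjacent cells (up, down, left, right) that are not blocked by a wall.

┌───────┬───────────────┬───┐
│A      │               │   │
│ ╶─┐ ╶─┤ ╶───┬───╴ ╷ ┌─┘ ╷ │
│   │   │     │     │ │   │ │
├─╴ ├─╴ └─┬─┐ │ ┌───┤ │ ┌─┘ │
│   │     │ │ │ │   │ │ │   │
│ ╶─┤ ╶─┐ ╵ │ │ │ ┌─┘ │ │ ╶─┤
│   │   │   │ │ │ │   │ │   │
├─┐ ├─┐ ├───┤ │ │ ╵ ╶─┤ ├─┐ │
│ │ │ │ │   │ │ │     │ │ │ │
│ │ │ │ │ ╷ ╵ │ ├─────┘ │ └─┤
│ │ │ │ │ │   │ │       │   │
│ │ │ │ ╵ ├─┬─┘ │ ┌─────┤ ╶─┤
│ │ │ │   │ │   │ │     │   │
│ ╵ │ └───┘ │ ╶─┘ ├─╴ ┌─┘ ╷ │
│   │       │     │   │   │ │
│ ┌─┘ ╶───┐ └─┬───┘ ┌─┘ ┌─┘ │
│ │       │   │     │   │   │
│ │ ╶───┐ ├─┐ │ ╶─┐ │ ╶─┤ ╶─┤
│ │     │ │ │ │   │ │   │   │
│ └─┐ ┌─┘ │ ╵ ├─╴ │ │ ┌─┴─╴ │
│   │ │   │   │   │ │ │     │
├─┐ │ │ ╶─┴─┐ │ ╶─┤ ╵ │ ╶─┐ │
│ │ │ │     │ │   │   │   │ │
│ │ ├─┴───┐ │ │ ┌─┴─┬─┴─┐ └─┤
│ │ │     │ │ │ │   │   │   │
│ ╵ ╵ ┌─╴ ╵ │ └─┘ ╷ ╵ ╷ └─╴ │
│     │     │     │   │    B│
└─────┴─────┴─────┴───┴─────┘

Checking passable neighbors of (9, 7):
Neighbors: (8, 7), (9, 8)
Count: 2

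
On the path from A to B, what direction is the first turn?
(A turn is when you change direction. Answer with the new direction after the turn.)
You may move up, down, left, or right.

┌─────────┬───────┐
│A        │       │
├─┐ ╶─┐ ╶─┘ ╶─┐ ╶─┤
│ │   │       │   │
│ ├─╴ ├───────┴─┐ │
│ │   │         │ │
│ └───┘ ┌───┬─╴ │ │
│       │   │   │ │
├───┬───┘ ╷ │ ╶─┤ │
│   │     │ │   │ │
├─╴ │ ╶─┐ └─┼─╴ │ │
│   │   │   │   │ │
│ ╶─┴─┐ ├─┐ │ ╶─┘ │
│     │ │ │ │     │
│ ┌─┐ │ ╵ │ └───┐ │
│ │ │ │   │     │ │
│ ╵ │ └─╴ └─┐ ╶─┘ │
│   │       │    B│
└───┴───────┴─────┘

Directions: right, right, right, down, right, right, up, right, right, down, right, down, down, down, down, down, down, down
First turn direction: down

Solution:

┌─────────┬───────┐
│A → → ↓  │↱ → ↓  │
├─┐ ╶─┐ ╶─┘ ╶─┐ ╶─┤
│ │   │↳ → ↑  │↳ ↓│
│ ├─╴ ├───────┴─┐ │
│ │   │         │↓│
│ └───┘ ┌───┬─╴ │ │
│       │   │   │↓│
├───┬───┘ ╷ │ ╶─┤ │
│   │     │ │   │↓│
├─╴ │ ╶─┐ └─┼─╴ │ │
│   │   │   │   │↓│
│ ╶─┴─┐ ├─┐ │ ╶─┘ │
│     │ │ │ │    ↓│
│ ┌─┐ │ ╵ │ └───┐ │
│ │ │ │   │     │↓│
│ ╵ │ └─╴ └─┐ ╶─┘ │
│   │       │    B│
└───┴───────┴─────┘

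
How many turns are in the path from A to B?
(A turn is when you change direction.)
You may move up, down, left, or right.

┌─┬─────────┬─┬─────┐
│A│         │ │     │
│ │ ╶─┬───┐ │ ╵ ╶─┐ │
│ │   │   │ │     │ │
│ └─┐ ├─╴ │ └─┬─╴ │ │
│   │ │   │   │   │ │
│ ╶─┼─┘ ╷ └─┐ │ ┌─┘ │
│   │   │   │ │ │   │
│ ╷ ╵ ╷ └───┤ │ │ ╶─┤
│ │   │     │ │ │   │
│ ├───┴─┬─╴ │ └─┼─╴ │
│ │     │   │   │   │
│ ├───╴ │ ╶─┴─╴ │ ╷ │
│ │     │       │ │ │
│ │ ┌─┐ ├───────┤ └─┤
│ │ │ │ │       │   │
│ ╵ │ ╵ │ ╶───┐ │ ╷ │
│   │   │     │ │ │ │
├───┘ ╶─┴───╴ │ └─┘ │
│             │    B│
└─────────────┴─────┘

Directions: down, down, down, down, down, down, down, down, right, up, up, right, right, down, down, left, down, right, right, right, right, up, left, left, up, right, right, right, down, down, right, right
Number of turns: 13

Solution:

┌─┬─────────┬─┬─────┐
│A│         │ │     │
│ │ ╶─┬───┐ │ ╵ ╶─┐ │
│↓│   │   │ │     │ │
│ └─┐ ├─╴ │ └─┬─╴ │ │
│↓  │ │   │   │   │ │
│ ╶─┼─┘ ╷ └─┐ │ ┌─┘ │
│↓  │   │   │ │ │   │
│ ╷ ╵ ╷ └───┤ │ │ ╶─┤
│↓│   │     │ │ │   │
│ ├───┴─┬─╴ │ └─┼─╴ │
│↓│     │   │   │   │
│ ├───╴ │ ╶─┴─╴ │ ╷ │
│↓│↱ → ↓│       │ │ │
│ │ ┌─┐ ├───────┤ └─┤
│↓│↑│ │↓│↱ → → ↓│   │
│ ╵ │ ╵ │ ╶───┐ │ ╷ │
│↳ ↑│↓ ↲│↑ ← ↰│↓│ │ │
├───┘ ╶─┴───╴ │ └─┘ │
│    ↳ → → → ↑│↳ → B│
└─────────────┴─────┘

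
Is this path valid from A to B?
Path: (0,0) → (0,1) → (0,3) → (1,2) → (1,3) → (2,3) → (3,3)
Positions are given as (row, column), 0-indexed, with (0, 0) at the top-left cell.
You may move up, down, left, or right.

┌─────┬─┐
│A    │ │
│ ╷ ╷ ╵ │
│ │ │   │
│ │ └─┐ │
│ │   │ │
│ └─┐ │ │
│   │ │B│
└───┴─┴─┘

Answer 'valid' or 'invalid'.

Checking path validity:
Result: Invalid move at step 2: cannot move from (0, 1) to (0, 3).

invalid

Correct solution:

┌─────┬─┐
│A → ↓│ │
│ ╷ ╷ ╵ │
│ │ │↳ ↓│
│ │ └─┐ │
│ │   │↓│
│ └─┐ │ │
│   │ │B│
└───┴─┴─┘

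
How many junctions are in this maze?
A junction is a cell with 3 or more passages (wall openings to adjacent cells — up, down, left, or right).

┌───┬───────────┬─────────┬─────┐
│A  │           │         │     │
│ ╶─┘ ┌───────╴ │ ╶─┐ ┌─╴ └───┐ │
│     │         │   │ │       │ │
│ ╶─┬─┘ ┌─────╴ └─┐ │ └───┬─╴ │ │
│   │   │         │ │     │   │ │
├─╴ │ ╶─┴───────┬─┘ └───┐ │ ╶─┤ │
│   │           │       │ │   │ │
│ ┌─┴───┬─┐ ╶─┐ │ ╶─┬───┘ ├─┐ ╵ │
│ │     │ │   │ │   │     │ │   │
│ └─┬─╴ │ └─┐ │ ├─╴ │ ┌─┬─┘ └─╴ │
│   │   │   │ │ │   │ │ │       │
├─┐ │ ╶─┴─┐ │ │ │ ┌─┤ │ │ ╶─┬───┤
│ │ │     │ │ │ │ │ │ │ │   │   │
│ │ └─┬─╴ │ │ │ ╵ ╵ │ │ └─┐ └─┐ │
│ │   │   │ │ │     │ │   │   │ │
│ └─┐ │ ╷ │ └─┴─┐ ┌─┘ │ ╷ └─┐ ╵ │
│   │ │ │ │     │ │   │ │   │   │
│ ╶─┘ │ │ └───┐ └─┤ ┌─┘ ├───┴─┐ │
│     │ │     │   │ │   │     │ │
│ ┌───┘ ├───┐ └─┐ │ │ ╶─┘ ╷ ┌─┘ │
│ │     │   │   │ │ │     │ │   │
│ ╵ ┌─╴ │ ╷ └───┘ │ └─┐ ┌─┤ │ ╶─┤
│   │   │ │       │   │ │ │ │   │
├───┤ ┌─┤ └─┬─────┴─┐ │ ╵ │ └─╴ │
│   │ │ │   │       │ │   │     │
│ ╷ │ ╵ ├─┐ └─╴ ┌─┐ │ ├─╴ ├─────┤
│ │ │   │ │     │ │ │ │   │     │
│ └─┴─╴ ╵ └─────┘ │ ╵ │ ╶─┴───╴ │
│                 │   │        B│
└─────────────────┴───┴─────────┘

Checking each cell for number of passages:

Junctions found (3+ passages):
  (0, 10): 3 passages
  (1, 0): 3 passages
  (1, 7): 3 passages
  (1, 12): 3 passages
  (2, 7): 3 passages
  (3, 5): 3 passages
  (3, 9): 3 passages
  (4, 15): 3 passages
  (5, 13): 3 passages
  (7, 4): 3 passages
  (7, 8): 4 passages
  (7, 11): 3 passages
  (8, 0): 3 passages
  (8, 15): 3 passages
  (9, 0): 3 passages
  (9, 13): 3 passages
  (10, 3): 3 passages
  (10, 11): 3 passages
  (12, 7): 3 passages
  (12, 12): 3 passages
  (13, 3): 3 passages
  (14, 3): 3 passages
  (14, 4): 3 passages
Total junctions: 23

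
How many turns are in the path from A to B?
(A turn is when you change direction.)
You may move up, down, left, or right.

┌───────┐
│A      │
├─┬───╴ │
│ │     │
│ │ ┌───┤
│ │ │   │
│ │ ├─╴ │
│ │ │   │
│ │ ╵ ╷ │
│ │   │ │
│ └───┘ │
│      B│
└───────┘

Directions: right, right, right, down, left, left, down, down, down, right, up, right, down, down
Number of turns: 7

Solution:

┌───────┐
│A → → ↓│
├─┬───╴ │
│ │↓ ← ↲│
│ │ ┌───┤
│ │↓│   │
│ │ ├─╴ │
│ │↓│↱ ↓│
│ │ ╵ ╷ │
│ │↳ ↑│↓│
│ └───┘ │
│      B│
└───────┘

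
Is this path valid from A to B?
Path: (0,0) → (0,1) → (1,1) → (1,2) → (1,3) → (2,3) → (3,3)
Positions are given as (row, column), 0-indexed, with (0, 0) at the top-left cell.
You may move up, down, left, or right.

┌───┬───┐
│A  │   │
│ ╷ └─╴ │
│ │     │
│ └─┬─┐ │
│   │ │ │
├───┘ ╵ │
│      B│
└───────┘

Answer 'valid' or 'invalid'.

Checking path validity:
Result: All consecutive moves are passable.

valid

Correct solution:

┌───┬───┐
│A ↓│   │
│ ╷ └─╴ │
│ │↳ → ↓│
│ └─┬─┐ │
│   │ │↓│
├───┘ ╵ │
│      B│
└───────┘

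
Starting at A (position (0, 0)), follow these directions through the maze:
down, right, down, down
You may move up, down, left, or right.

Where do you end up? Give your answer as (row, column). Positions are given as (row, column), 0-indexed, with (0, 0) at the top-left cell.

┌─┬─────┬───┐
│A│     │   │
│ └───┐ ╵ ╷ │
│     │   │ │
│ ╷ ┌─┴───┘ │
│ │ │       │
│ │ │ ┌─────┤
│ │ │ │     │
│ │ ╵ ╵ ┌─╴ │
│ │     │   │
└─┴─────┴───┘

Following directions step by step:
Start: (0, 0)
  down: (0, 0) → (1, 0)
  right: (1, 0) → (1, 1)
  down: (1, 1) → (2, 1)
  down: (2, 1) → (3, 1)
Final position: (3, 1)

Path taken:

┌─┬─────┬───┐
│A│     │   │
│ └───┐ ╵ ╷ │
│↳ ↓  │   │ │
│ ╷ ┌─┴───┘ │
│ │↓│       │
│ │ │ ┌─────┤
│ │B│ │     │
│ │ ╵ ╵ ┌─╴ │
│ │     │   │
└─┴─────┴───┘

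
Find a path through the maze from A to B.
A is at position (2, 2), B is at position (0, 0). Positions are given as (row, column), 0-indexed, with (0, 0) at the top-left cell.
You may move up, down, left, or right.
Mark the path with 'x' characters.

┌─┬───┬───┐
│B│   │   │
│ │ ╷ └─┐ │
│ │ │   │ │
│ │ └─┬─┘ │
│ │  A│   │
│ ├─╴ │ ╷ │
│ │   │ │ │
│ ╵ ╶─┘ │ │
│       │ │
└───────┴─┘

Finding the shortest path from (2, 2) to (0, 0):
Path length: 8 steps
Directions: down → left → down → left → up → up → up → up

Solution:

┌─┬───┬───┐
│B│   │   │
│ │ ╷ └─┐ │
│x│ │   │ │
│ │ └─┬─┘ │
│x│  A│   │
│ ├─╴ │ ╷ │
│x│x x│ │ │
│ ╵ ╶─┘ │ │
│x x    │ │
└───────┴─┘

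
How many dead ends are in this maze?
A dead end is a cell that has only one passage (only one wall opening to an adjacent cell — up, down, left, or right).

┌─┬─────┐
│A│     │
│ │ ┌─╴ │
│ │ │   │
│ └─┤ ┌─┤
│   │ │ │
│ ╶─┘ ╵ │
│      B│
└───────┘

Checking each cell for number of passages:

Dead ends found at positions:
  (0, 0)
  (1, 1)
  (2, 1)
  (2, 3)
Total dead ends: 4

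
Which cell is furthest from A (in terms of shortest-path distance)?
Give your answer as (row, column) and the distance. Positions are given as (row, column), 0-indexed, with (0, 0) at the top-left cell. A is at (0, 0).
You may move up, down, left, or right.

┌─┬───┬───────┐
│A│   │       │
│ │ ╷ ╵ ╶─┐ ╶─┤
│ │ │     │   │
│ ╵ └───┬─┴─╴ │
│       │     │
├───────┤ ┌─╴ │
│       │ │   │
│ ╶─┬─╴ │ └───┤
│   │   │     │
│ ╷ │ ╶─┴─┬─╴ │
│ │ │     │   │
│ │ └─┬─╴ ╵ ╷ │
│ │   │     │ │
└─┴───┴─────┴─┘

Computing BFS distances from A to all cells:
Furthest cell: (6, 2)
Distance: 38 steps

Path from A to the furthest cell:

┌─┬───┬───────┐
│A│↱ ↓│↱ → ↓  │
│ │ ╷ ╵ ╶─┐ ╶─┤
│↓│↑│↳ ↑  │↳ ↓│
│ ╵ └───┬─┴─╴ │
│↳ ↑    │↓ ← ↲│
├───────┤ ┌─╴ │
│↓ ← ← ↰│↓│   │
│ ╶─┬─╴ │ └───┤
│↳ ↓│↱ ↑│↳ → ↓│
│ ╷ │ ╶─┴─┬─╴ │
│ │↓│↑ ← ↰│↓ ↲│
│ │ └─┬─╴ ╵ ╷ │
│ │↳ B│  ↑ ↲│ │
└─┴───┴─────┴─┘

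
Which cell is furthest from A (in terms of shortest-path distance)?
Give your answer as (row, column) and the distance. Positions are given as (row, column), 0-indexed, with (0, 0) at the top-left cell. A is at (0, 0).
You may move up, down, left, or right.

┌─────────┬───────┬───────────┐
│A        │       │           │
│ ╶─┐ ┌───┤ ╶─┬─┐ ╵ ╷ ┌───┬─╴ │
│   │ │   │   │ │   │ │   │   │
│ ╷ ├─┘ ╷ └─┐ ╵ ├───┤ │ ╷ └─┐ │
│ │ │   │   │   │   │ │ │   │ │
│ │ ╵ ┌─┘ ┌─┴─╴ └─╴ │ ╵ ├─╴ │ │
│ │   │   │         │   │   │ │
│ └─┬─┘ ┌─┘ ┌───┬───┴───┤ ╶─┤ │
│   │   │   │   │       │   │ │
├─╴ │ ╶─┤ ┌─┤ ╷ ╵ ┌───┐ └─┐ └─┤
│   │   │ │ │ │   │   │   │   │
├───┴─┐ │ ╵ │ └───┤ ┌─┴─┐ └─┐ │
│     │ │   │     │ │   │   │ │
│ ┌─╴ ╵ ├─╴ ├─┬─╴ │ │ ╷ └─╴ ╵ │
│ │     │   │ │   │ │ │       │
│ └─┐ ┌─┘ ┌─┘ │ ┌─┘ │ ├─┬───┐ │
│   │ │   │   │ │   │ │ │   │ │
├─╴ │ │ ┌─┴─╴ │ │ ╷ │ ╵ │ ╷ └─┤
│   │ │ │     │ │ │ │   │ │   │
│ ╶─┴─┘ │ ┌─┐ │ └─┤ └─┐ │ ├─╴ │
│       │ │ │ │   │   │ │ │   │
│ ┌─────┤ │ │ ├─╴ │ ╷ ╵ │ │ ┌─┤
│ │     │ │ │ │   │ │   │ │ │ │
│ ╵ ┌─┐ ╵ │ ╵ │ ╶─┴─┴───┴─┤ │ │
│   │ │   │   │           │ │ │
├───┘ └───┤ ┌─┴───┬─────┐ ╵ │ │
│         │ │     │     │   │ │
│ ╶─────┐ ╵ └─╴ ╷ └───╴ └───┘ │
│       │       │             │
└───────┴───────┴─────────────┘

Computing BFS distances from A to all cells:
Furthest cell: (11, 12)
Distance: 117 steps

Path from A to the furthest cell:

┌─────────┬───────┬───────────┐
│A        │↱ → → ↓│↱ ↓        │
│ ╶─┐ ┌───┤ ╶─┬─┐ ╵ ╷ ┌───┬─╴ │
│↳ ↓│ │↱ ↓│↑ ↰│ │↳ ↑│↓│↱ ↓│   │
│ ╷ ├─┘ ╷ └─┐ ╵ ├───┤ │ ╷ └─┐ │
│ │↓│↱ ↑│↓  │↑ ↰│   │↓│↑│↳ ↓│ │
│ │ ╵ ┌─┘ ┌─┴─╴ └─╴ │ ╵ ├─╴ │ │
│ │↳ ↑│↓ ↲│↱ → ↑    │↳ ↑│↓ ↲│ │
│ └─┬─┘ ┌─┘ ┌───┬───┴───┤ ╶─┤ │
│   │↓ ↲│↱ ↑│↓ ↰│↓ ← ← ↰│↳ ↓│ │
├─╴ │ ╶─┤ ┌─┤ ╷ ╵ ┌───┐ └─┐ └─┤
│   │↳ ↓│↑│ │↓│↑ ↲│   │↑ ↰│↳ ↓│
├───┴─┐ │ ╵ │ └───┤ ┌─┴─┐ └─┐ │
│↓ ← ↰│↓│↑ ↰│↳ → ↓│ │   │↑ ↰│↓│
│ ┌─╴ ╵ ├─╴ ├─┬─╴ │ │ ╷ └─╴ ╵ │
│↓│  ↑ ↲│↱ ↑│ │↓ ↲│ │ │    ↑ ↲│
│ └─┐ ┌─┘ ┌─┘ │ ┌─┘ │ ├─┬───┐ │
│↳ ↓│ │↱ ↑│   │↓│   │ │ │↓ ↰│ │
├─╴ │ │ ┌─┴─╴ │ │ ╷ │ ╵ │ ╷ └─┤
│↓ ↲│ │↑│     │↓│ │ │   │↓│↑ ↰│
│ ╶─┴─┘ │ ┌─┐ │ └─┤ └─┐ │ ├─╴ │
│↳ → → ↑│ │ │ │↳ ↓│   │ │↓│↱ ↑│
│ ┌─────┤ │ │ ├─╴ │ ╷ ╵ │ │ ┌─┤
│ │     │ │ │ │↓ ↲│ │   │B│↑│ │
│ ╵ ┌─┐ ╵ │ ╵ │ ╶─┴─┴───┴─┤ │ │
│   │ │   │   │↳ → → → → ↓│↑│ │
├───┘ └───┤ ┌─┴───┬─────┐ ╵ │ │
│         │ │     │     │↳ ↑│ │
│ ╶─────┐ ╵ └─╴ ╷ └───╴ └───┘ │
│       │       │             │
└───────┴───────┴─────────────┘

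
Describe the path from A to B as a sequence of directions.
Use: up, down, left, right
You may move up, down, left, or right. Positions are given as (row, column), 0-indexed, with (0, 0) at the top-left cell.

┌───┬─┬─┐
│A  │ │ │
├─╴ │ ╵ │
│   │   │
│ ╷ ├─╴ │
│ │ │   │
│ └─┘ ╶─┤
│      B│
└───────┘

Finding the path and converting it to directions:
Path through cells: (0,0) → (0,1) → (1,1) → (1,0) → (2,0) → (3,0) → (3,1) → (3,2) → (3,3)
Directions: right, down, left, down, down, right, right, right

Solution:

┌───┬─┬─┐
│A ↓│ │ │
├─╴ │ ╵ │
│↓ ↲│   │
│ ╷ ├─╴ │
│↓│ │   │
│ └─┘ ╶─┤
│↳ → → B│
└───────┘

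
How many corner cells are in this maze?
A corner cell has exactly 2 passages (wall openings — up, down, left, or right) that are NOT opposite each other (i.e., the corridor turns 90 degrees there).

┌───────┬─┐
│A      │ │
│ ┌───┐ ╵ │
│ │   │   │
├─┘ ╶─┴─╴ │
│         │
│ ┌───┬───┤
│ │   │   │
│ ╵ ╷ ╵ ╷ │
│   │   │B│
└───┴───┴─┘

Counting corner cells (2 non-opposite passages):
Total corners: 14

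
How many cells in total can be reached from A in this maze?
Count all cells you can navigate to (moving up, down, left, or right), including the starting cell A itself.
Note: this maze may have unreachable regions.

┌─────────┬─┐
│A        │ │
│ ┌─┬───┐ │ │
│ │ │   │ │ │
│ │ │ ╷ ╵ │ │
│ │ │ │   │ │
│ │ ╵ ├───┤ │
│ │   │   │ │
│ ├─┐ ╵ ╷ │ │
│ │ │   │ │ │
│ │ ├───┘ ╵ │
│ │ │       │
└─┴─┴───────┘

Using BFS/flood-fill to find all reachable cells from A:
Maze size: 6 × 6 = 36 total cells
2 cell(s) are walled off and cannot be reached from A.
Reachable cells: 34

Reachable region (· marks reachable cells):

┌─────────┬─┐
│A · · · ·│·│
│ ┌─┬───┐ │ │
│·│·│· ·│·│·│
│ │ │ ╷ ╵ │ │
│·│·│·│· ·│·│
│ │ ╵ ├───┤ │
│·│· ·│· ·│·│
│ ├─┐ ╵ ╷ │ │
│·│ │· ·│·│·│
│ │ ├───┘ ╵ │
│·│ │· · · ·│
└─┴─┴───────┘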